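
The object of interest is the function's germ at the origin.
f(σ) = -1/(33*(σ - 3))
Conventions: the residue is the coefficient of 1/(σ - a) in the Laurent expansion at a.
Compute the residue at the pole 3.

At the order-1 pole 3 set g(σ) = (σ - (3))*f(σ) = -1/33.
Simple pole: residue = g(a) at a = 3, which is -1/33.

The residue is -1/33.


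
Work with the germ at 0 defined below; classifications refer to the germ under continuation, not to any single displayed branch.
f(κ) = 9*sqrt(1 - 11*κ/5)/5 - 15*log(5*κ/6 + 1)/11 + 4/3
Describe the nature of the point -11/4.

The point is a regular point.

There is no denominator, hence no pole anywhere.
Branch term log(1 - κ/(-6/5)): argument at -11/4 is -31/24, nonzero, so -11/4 is not its branch point (a point on a principal cut is still regular for the continued germ).
Branch term sqrt(1 - κ/(5/11)): argument at -11/4 is 141/20, nonzero, so -11/4 is not its branch point (a point on a principal cut is still regular for the continued germ).
So the germ continues analytically to -11/4.


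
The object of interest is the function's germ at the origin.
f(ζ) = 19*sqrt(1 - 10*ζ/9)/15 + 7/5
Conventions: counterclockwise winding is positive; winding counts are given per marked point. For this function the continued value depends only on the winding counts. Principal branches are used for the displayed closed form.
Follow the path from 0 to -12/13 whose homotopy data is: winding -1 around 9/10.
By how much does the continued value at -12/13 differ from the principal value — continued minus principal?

The rational part is single-valued and drops out of the difference; each branch term changes only by its own monodromy.
(19/15)*sqrt(1 - ζ/(9/10)): winding -1 is odd, the square root flips sign, contributing -2*(19/15)*sqrt(1 - (-12/13)/(9/10)) = -2*(19/15)*sqrt(79/39) = -(38/585)*sqrt(3081).
Summing the contributions at ζ = -12/13 gives -(38/585)*sqrt(3081).

Continued minus principal equals -(38/585)*sqrt(3081).


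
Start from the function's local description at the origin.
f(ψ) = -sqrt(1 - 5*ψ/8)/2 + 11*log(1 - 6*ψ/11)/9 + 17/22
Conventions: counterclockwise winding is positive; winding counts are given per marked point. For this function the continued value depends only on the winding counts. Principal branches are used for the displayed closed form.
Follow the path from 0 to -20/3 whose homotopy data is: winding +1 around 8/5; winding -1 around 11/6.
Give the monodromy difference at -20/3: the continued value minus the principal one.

Continued minus principal equals ((1/6)*sqrt(186)) - ((22/9)*pi)*i.

The rational part is single-valued and drops out of the difference; each branch term changes only by its own monodromy.
(-1/2)*sqrt(1 - ψ/(8/5)): winding +1 is odd, the square root flips sign, contributing -2*(-1/2)*sqrt(1 - (-20/3)/(8/5)) = -2*(-1/2)*sqrt(31/6) = (1/6)*sqrt(186).
(11/9)*log(1 - ψ/(11/6)): each positive loop around 11/6 adds 2*pi*i to the log, so winding -1 contributes (11/9)*(-1)*2*pi*i = -(22/9)*pi*i.
Summing the contributions at ψ = -20/3 gives ((1/6)*sqrt(186)) - ((22/9)*pi)*i.


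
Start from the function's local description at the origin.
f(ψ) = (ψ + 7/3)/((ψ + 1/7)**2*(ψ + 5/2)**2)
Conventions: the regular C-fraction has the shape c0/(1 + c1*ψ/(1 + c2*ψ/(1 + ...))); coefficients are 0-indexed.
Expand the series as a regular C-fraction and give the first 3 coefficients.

The regular C-fraction coefficients are [1372/75, 503/35, -132/35].

Taylor coefficients (expand at 0): a_0 = 1372/75, a_1 = -98588/375, a_2 = 5225164/1875.
c0 = a_0 = 1372/75. Peel one level at a time: if S = 1 + c*ψ/S' with S'(0) = 1, then c is the ψ-coefficient of S and S' = c*ψ/(S - 1).
S_1 = c0/f = 1 + (503/35)*ψ + (66396/1225)*ψ^2 + ...; c1 = 503/35.
S_2 = c1*ψ/(S_1 - 1) = 1 + (-132/35)*ψ + ...; c2 = -132/35.


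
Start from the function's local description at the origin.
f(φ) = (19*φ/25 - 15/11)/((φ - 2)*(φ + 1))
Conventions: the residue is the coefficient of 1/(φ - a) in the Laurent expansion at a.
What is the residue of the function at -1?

The residue is 584/825.

At the order-1 pole -1 set g(φ) = (φ - (-1))*f(φ) = (19*φ/25 - 15/11)/(φ - 2).
Simple pole: residue = g(a) at a = -1, which is 584/825.


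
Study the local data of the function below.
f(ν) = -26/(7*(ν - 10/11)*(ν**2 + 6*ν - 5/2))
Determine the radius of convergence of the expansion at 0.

Denominator factor (ν - 10/11): pole of order 1 at 10/11, modulus 10/11.
Denominator factor (ν**2 + 6*ν - 5/2): discriminant 46, real irrational roots -3 + (1/2)*sqrt(46) and -3 - (1/2)*sqrt(46); poles of order 1, moduli -3 + (1/2)*sqrt(46) and 3 + (1/2)*sqrt(46).
The radius of convergence is the smallest modulus among the singular points: -3 + (1/2)*sqrt(46).

The radius of convergence is -3 + (1/2)*sqrt(46).


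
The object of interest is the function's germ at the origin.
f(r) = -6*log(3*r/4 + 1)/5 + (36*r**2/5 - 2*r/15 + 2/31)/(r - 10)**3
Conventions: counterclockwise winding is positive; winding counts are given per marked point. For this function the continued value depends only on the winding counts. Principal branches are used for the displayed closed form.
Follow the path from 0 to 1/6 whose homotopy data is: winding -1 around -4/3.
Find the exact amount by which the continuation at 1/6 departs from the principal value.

Continued minus principal equals (12/5)*pi*i.

The rational part is single-valued and drops out of the difference; each branch term changes only by its own monodromy.
(-6/5)*log(1 - r/(-4/3)): each positive loop around -4/3 adds 2*pi*i to the log, so winding -1 contributes (-6/5)*(-1)*2*pi*i = (12/5)*pi*i.
Summing the contributions at r = 1/6 gives (12/5)*pi*i.


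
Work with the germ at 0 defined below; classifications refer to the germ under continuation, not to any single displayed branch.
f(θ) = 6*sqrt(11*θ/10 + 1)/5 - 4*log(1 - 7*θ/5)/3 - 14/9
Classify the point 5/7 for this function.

The point is a logarithmic branch point.

The term (-4/3)*log(1 - θ/(5/7)) has argument 1 - 5/7/(5/7) = 0 at 5/7: a logarithmic (infinitely-sheeted) branch point; the remaining terms are analytic or single-valued there.


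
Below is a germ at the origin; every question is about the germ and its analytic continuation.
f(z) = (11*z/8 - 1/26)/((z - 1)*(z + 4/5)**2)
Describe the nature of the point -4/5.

The denominator factor z + 4/5 vanishes at -4/5 and appears to the power 2; the numerator there equals -74/65, nonzero, and no other factor vanishes.
Hence a pole whose order is the multiplicity, 2.

The point is a pole of order 2.


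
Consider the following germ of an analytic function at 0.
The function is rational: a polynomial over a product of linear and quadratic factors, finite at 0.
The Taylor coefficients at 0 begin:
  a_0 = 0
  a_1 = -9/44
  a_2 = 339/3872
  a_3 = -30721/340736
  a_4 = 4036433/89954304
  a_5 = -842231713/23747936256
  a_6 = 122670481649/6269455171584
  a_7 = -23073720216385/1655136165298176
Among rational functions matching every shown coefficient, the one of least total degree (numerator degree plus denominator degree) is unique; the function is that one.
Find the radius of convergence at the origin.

No rational of total degree below 4 reproduces all 8 coefficients; solving the [1/3] Pade equations on them gives f(σ) = 18*σ/(7*(σ + 11/7)*(σ**2 + 5*σ/3 - 8)), whose expansion matches every shown term.
Denominator factor (σ + 11/7): pole of order 1 at -11/7, modulus 11/7.
Denominator factor (σ**2 + 5*σ/3 - 8): discriminant 313/9, real irrational roots -5/6 + (1/6)*sqrt(313) and -5/6 - (1/6)*sqrt(313); poles of order 1, moduli -5/6 + (1/6)*sqrt(313) and 5/6 + (1/6)*sqrt(313).
The radius of convergence is the smallest modulus among the singular points: 11/7.

The radius of convergence is 11/7.


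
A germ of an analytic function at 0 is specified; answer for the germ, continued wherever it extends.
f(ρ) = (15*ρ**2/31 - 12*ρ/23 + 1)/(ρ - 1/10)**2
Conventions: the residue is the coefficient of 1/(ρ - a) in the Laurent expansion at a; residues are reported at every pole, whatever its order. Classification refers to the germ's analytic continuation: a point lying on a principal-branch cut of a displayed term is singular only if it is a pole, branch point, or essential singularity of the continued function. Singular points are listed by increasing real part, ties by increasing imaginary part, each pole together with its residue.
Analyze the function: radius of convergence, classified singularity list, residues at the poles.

Denominator factor (ρ - 1/10)^2: pole of order 2 at 1/10, modulus 1/10.
The radius of convergence is the smallest modulus among the singular points: 1/10.
At the order-2 pole 1/10 set g(ρ) = (ρ - (1/10))^2*f(ρ) = 15*ρ**2/31 - 12*ρ/23 + 1.
Order-2 pole: residue = g'(a); g'(1/10) = -303/713, so the residue is -303/713.

Radius of convergence at 0: 1/10.
At 1/10: a pole of order 2; residue -303/713.


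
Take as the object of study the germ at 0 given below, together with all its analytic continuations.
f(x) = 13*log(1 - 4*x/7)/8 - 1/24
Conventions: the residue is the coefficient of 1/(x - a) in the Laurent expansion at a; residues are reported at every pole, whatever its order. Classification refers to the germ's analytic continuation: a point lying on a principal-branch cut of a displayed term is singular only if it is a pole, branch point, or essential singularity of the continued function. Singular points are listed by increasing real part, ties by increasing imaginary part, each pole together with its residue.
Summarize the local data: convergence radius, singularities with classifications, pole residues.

Radius of convergence at 0: 7/4.
At 7/4: a logarithmic branch point.

Branch term (13/8)*log(1 - x/(7/4)): its argument vanishes at x = 7/4, a logarithmic branch point, modulus 7/4.
The radius of convergence is the smallest modulus among the singular points: 7/4.


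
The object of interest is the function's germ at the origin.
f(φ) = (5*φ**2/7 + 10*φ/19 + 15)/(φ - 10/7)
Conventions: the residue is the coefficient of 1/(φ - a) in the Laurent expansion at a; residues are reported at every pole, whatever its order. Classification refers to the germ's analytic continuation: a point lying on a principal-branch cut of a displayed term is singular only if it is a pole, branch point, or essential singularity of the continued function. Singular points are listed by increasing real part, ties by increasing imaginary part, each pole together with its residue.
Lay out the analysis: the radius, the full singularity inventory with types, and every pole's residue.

Denominator factor (φ - 10/7): pole of order 1 at 10/7, modulus 10/7.
The radius of convergence is the smallest modulus among the singular points: 10/7.
At the order-1 pole 10/7 set g(φ) = (φ - (10/7))*f(φ) = 5*φ**2/7 + 10*φ/19 + 15.
Simple pole: residue = g(a) at a = 10/7, which is 112155/6517.

Radius of convergence at 0: 10/7.
At 10/7: a pole of order 1; residue 112155/6517.


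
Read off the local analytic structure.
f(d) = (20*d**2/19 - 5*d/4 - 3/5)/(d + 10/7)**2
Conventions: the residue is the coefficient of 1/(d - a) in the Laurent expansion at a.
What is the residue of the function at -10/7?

At the order-2 pole -10/7 set g(d) = (d - (-10/7))^2*f(d) = 20*d**2/19 - 5*d/4 - 3/5.
Order-2 pole: residue = g'(a); g'(-10/7) = -2265/532, so the residue is -2265/532.

The residue is -2265/532.


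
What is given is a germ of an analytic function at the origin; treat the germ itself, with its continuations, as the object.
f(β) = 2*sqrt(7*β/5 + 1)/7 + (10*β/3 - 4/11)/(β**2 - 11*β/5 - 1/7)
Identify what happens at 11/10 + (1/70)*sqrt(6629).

The denominator factor β**2 - 11*β/5 - 1/7 vanishes at 11/10 + (1/70)*sqrt(6629) and appears to the power 1; the numerator there equals 109/33 + (1/21)*sqrt(6629), nonzero, and no other factor vanishes.
The branch terms are analytic at this point.
Hence a pole whose order is the multiplicity, 1.

The point is a pole of order 1.


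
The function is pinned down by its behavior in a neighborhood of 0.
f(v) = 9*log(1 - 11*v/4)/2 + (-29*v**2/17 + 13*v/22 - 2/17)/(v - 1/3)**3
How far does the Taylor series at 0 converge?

The radius of convergence is 1/3.

Denominator factor (v - 1/3)^3: pole of order 3 at 1/3, modulus 1/3.
Branch term (9/2)*log(1 - v/(4/11)): its argument vanishes at v = 4/11, a logarithmic branch point, modulus 4/11.
The radius of convergence is the smallest modulus among the singular points: 1/3.


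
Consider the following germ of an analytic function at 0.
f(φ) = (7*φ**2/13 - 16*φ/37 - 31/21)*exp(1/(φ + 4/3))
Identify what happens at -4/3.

The exponent 1/(φ - (-4/3)) has a pole at -4/3, so exp(1/(φ - (-4/3))) takes every nonzero value near it: an essential singularity (not a pole of any order).

The point is an essential singularity.


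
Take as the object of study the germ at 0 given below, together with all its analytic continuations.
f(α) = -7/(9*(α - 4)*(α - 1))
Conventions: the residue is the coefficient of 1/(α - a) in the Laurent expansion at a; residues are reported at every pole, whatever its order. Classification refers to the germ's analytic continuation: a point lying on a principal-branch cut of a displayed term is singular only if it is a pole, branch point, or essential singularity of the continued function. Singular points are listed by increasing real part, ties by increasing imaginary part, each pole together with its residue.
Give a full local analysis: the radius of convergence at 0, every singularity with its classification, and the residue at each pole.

Denominator factor (α - 1): pole of order 1 at 1, modulus 1.
Denominator factor (α - 4): pole of order 1 at 4, modulus 4.
The radius of convergence is the smallest modulus among the singular points: 1.
At the order-1 pole 1 set g(α) = (α - (1))*f(α) = -7/(9*(α - 4)).
Simple pole: residue = g(a) at a = 1, which is 7/27.
At the order-1 pole 4 set g(α) = (α - (4))*f(α) = -7/(9*(α - 1)).
Simple pole: residue = g(a) at a = 4, which is -7/27.
List the singular points by increasing real part (a conjugate pair: the negative imaginary part first).

Radius of convergence at 0: 1.
At 1: a pole of order 1; residue 7/27.
At 4: a pole of order 1; residue -7/27.


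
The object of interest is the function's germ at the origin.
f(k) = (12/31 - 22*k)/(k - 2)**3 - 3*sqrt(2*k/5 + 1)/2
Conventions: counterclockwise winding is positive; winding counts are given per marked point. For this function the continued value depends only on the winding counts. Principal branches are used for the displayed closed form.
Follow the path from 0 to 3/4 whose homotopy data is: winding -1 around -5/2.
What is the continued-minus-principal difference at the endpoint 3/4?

Continued minus principal equals (3/10)*sqrt(130).

The rational part is single-valued and drops out of the difference; each branch term changes only by its own monodromy.
(-3/2)*sqrt(1 - k/(-5/2)): winding -1 is odd, the square root flips sign, contributing -2*(-3/2)*sqrt(1 - (3/4)/(-5/2)) = -2*(-3/2)*sqrt(13/10) = (3/10)*sqrt(130).
Summing the contributions at k = 3/4 gives (3/10)*sqrt(130).


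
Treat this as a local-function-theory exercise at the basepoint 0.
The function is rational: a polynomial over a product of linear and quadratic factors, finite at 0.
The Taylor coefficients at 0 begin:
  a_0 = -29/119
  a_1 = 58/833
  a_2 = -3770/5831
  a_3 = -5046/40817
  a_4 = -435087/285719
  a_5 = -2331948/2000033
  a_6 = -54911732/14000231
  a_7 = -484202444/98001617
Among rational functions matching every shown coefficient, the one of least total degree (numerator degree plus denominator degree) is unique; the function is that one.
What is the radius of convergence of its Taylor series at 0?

The radius of convergence is -6 + sqrt(43).

No rational of total degree below 4 reproduces all 8 coefficients; solving the [0/4] Pade equations on them gives f(z) = 29/(17*(z + 1)**2*(z**2 + 12*z - 7)), whose expansion matches every shown term.
Denominator factor (z**2 + 12*z - 7): discriminant 172, real irrational roots -6 + sqrt(43) and -6 - sqrt(43); poles of order 1, moduli -6 + sqrt(43) and 6 + sqrt(43).
Denominator factor (z + 1)^2: pole of order 2 at -1, modulus 1.
The radius of convergence is the smallest modulus among the singular points: -6 + sqrt(43).


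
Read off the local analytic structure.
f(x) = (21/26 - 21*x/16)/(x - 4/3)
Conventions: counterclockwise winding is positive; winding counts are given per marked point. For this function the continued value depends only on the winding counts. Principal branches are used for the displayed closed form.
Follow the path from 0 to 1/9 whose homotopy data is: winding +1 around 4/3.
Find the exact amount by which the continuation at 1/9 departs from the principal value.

Continued minus principal equals 0.

The function is rational, hence single-valued: continuing it around any pole returns the same value, so the difference is 0.


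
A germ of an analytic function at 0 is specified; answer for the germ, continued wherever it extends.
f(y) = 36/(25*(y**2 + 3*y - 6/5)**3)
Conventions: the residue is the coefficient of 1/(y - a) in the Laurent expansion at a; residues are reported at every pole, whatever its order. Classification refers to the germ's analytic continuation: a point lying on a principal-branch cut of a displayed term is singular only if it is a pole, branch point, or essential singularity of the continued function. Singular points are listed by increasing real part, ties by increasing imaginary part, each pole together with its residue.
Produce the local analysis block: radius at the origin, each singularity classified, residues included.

Radius of convergence at 0: -3/2 + (1/10)*sqrt(345).
At -3/2 - (1/10)*sqrt(345): a pole of order 3; residue -(8/12167)*sqrt(345).
At -3/2 + (1/10)*sqrt(345): a pole of order 3; residue (8/12167)*sqrt(345).

Denominator factor (y**2 + 3*y - 6/5)^3: discriminant 69/5, real irrational roots -3/2 + (1/10)*sqrt(345) and -3/2 - (1/10)*sqrt(345); poles of order 3, moduli -3/2 + (1/10)*sqrt(345) and 3/2 + (1/10)*sqrt(345).
The radius of convergence is the smallest modulus among the singular points: -3/2 + (1/10)*sqrt(345).
The factor y**2 + 3*y - 6/5 splits as (y - a)(y - a') with a = -3/2 - (1/10)*sqrt(345), a' = -3/2 + (1/10)*sqrt(345). At the order-3 pole a set g(y) = (y - a)^3*f(y) = [36/25] / (y - a')^3.
Order-3 pole: residue = g''(a)/2; g''(-3/2 - (1/10)*sqrt(345)) = -(16/12167)*sqrt(345), so the residue is -(8/12167)*sqrt(345).
The factor y**2 + 3*y - 6/5 splits as (y - a)(y - a') with a = -3/2 + (1/10)*sqrt(345), a' = -3/2 - (1/10)*sqrt(345). At the order-3 pole a set g(y) = (y - a)^3*f(y) = [36/25] / (y - a')^3.
Order-3 pole: residue = g''(a)/2; g''(-3/2 + (1/10)*sqrt(345)) = (16/12167)*sqrt(345), so the residue is (8/12167)*sqrt(345).
List the singular points by increasing real part (a conjugate pair: the negative imaginary part first).


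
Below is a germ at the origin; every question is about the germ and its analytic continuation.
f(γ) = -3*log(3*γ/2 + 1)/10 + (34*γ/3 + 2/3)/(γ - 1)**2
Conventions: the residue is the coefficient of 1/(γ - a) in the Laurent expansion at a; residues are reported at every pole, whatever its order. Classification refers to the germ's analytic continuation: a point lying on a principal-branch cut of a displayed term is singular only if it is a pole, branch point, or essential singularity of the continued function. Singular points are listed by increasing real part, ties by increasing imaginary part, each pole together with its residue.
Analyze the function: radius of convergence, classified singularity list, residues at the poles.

Denominator factor (γ - 1)^2: pole of order 2 at 1, modulus 1.
Branch term (-3/10)*log(1 - γ/(-2/3)): its argument vanishes at γ = -2/3, a logarithmic branch point, modulus 2/3.
The radius of convergence is the smallest modulus among the singular points: 2/3.
The branch term is analytic at 1 and contributes nothing to the residue; only the rational part matters.
At the order-2 pole 1 set g(γ) = (γ - (1))^2*(rational part) = 34*γ/3 + 2/3.
Order-2 pole: residue = g'(a); g'(1) = 34/3, so the residue is 34/3.
List the singular points by increasing real part (a conjugate pair: the negative imaginary part first).

Radius of convergence at 0: 2/3.
At -2/3: a logarithmic branch point.
At 1: a pole of order 2; residue 34/3.


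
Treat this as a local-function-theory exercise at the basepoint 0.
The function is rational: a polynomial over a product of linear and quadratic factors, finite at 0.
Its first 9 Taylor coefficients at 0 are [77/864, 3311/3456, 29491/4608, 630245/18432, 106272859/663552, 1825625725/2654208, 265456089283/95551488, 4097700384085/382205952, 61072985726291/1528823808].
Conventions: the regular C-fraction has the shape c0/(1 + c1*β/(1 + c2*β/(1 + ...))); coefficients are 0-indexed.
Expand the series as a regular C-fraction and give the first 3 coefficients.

The regular C-fraction coefficients are [77/864, -43/4, 175/43].

Taylor coefficients (read off): a_0 = 77/864, a_1 = 3311/3456, a_2 = 29491/4608.
c0 = a_0 = 77/864. Peel one level at a time: if S = 1 + c*β/S' with S'(0) = 1, then c is the β-coefficient of S and S' = c*β/(S - 1).
S_1 = c0/f = 1 + (-43/4)*β + (175/4)*β^2 + ...; c1 = -43/4.
S_2 = c1*β/(S_1 - 1) = 1 + (175/43)*β + ...; c2 = 175/43.


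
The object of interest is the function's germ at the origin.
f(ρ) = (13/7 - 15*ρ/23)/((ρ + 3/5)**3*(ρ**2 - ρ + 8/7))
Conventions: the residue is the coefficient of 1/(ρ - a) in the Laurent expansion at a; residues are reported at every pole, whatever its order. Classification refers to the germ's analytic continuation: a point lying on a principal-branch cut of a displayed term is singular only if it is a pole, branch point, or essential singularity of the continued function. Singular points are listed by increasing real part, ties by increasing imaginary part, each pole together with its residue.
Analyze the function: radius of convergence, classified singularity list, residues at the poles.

Denominator factor (ρ + 3/5)^3: pole of order 3 at -3/5, modulus 3/5.
Denominator factor (ρ**2 - ρ + 8/7): discriminant -25/7, complex-conjugate roots (1/2) + ((5/14)*sqrt(7))*i and (1/2) - ((5/14)*sqrt(7))*i; poles of order 1, moduli (2/7)*sqrt(14) and (2/7)*sqrt(14).
The radius of convergence is the smallest modulus among the singular points: 3/5.
At the order-3 pole -3/5 set g(ρ) = (ρ - (-3/5))^3*f(ρ) = (13/7 - 15*ρ/23)/(ρ**2 - ρ + 8/7).
Order-3 pole: residue = g''(a)/2; g''(-3/5) = 193353125/286557184, so the residue is 193353125/573114368.
The factor ρ**2 - ρ + 8/7 splits as (ρ - a)(ρ - a') with a = (1/2) - ((5/14)*sqrt(7))*i, a' = (1/2) + ((5/14)*sqrt(7))*i. At the order-1 pole a set g(ρ) = (ρ - a)*f(ρ) = [(13/7 - 15*ρ/23)/(ρ + 3/5)**3] / (ρ - a').
Simple pole: residue = g(a) at a = (1/2) - ((5/14)*sqrt(7))*i, which is (-193353125/1146228736) - ((100267825/1146228736)*sqrt(7))*i.
The factor ρ**2 - ρ + 8/7 splits as (ρ - a)(ρ - a') with a = (1/2) + ((5/14)*sqrt(7))*i, a' = (1/2) - ((5/14)*sqrt(7))*i. At the order-1 pole a set g(ρ) = (ρ - a)*f(ρ) = [(13/7 - 15*ρ/23)/(ρ + 3/5)**3] / (ρ - a').
Simple pole: residue = g(a) at a = (1/2) + ((5/14)*sqrt(7))*i, which is (-193353125/1146228736) + ((100267825/1146228736)*sqrt(7))*i.
List the singular points by increasing real part (a conjugate pair: the negative imaginary part first).

Radius of convergence at 0: 3/5.
At -3/5: a pole of order 3; residue 193353125/573114368.
At (1/2) - ((5/14)*sqrt(7))*i: a pole of order 1; residue (-193353125/1146228736) - ((100267825/1146228736)*sqrt(7))*i.
At (1/2) + ((5/14)*sqrt(7))*i: a pole of order 1; residue (-193353125/1146228736) + ((100267825/1146228736)*sqrt(7))*i.


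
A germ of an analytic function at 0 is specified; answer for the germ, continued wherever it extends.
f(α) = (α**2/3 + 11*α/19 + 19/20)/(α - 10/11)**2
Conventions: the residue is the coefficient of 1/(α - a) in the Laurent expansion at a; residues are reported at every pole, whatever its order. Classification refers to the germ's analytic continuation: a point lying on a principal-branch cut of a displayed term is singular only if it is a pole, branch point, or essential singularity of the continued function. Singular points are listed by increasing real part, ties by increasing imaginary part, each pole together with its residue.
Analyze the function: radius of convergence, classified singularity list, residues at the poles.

Radius of convergence at 0: 10/11.
At 10/11: a pole of order 2; residue 743/627.

Denominator factor (α - 10/11)^2: pole of order 2 at 10/11, modulus 10/11.
The radius of convergence is the smallest modulus among the singular points: 10/11.
At the order-2 pole 10/11 set g(α) = (α - (10/11))^2*f(α) = α**2/3 + 11*α/19 + 19/20.
Order-2 pole: residue = g'(a); g'(10/11) = 743/627, so the residue is 743/627.


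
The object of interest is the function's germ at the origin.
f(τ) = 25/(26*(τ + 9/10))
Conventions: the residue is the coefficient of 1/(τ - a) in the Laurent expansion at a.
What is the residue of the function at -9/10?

The residue is 25/26.

At the order-1 pole -9/10 set g(τ) = (τ - (-9/10))*f(τ) = 25/26.
Simple pole: residue = g(a) at a = -9/10, which is 25/26.


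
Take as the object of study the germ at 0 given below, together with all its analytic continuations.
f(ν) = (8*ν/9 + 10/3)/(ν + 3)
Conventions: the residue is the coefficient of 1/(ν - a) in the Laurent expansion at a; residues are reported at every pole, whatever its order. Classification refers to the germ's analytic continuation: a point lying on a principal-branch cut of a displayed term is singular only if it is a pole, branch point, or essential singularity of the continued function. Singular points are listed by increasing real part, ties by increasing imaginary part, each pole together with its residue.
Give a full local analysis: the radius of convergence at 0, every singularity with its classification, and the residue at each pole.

Radius of convergence at 0: 3.
At -3: a pole of order 1; residue 2/3.

Denominator factor (ν + 3): pole of order 1 at -3, modulus 3.
The radius of convergence is the smallest modulus among the singular points: 3.
At the order-1 pole -3 set g(ν) = (ν - (-3))*f(ν) = 8*ν/9 + 10/3.
Simple pole: residue = g(a) at a = -3, which is 2/3.


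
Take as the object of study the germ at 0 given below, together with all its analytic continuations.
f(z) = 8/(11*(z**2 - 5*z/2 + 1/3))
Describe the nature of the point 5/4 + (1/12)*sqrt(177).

The denominator factor z**2 - 5*z/2 + 1/3 vanishes at 5/4 + (1/12)*sqrt(177) and appears to the power 1; the numerator there equals 8/11, nonzero, and no other factor vanishes.
Hence a pole whose order is the multiplicity, 1.

The point is a pole of order 1.


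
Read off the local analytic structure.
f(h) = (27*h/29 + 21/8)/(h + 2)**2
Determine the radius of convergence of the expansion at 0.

The radius of convergence is 2.

Denominator factor (h + 2)^2: pole of order 2 at -2, modulus 2.
The radius of convergence is the smallest modulus among the singular points: 2.


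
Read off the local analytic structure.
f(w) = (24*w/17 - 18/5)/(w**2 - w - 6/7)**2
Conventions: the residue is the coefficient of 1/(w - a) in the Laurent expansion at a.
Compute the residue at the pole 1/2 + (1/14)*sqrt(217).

The factor w**2 - w - 6/7 splits as (w - a)(w - a') with a = 1/2 + (1/14)*sqrt(217), a' = 1/2 - (1/14)*sqrt(217). At the order-2 pole a set g(w) = (w - a)^2*f(w) = [24*w/17 - 18/5] / (w - a')^2.
Order-2 pole: residue = g'(a); g'(1/2 + (1/14)*sqrt(217)) = (3444/81685)*sqrt(217), so the residue is (3444/81685)*sqrt(217).

The residue is (3444/81685)*sqrt(217).


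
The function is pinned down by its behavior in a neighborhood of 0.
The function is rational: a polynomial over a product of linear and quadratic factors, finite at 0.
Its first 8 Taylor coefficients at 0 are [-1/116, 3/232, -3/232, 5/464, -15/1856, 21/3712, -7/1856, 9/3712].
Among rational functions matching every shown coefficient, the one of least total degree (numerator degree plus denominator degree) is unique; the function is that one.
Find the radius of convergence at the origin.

No rational of total degree below 3 reproduces all 8 coefficients; solving the [0/3] Pade equations on them gives f(v) = -2/(29*(v + 2)**3), whose expansion matches every shown term.
Denominator factor (v + 2)^3: pole of order 3 at -2, modulus 2.
The radius of convergence is the smallest modulus among the singular points: 2.

The radius of convergence is 2.


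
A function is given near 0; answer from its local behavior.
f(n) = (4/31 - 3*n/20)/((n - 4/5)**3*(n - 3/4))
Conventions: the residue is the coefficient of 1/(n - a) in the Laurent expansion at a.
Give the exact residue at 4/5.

At the order-3 pole 4/5 set g(n) = (n - (4/5))^3*f(n) = (4/31 - 3*n/20)/(n - 3/4).
Order-3 pole: residue = g''(a)/2; g''(4/5) = 8200/31, so the residue is 4100/31.

The residue is 4100/31.


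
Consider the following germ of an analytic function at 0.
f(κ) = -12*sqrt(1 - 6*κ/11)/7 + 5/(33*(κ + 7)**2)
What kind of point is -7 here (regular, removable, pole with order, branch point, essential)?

The point is a pole of order 2.

The denominator factor κ + 7 vanishes at -7 and appears to the power 2; the numerator there equals 5/33, nonzero, and no other factor vanishes.
The branch terms are analytic at this point.
Hence a pole whose order is the multiplicity, 2.


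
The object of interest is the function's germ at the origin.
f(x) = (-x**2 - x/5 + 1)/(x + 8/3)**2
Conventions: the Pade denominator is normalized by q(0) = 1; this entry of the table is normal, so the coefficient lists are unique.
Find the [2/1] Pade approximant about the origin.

The Pade approximant has numerator coefficients [9/64, 2763/175360, -567009/2805760]; denominator coefficients [1, 291/274].

Taylor coefficients needed (expand at 0): a_0 = 9/64, a_1 = -171/1280, a_2 = -1233/20480, a_3 = 2619/40960.
Write the denominator as Q(x) = 1 + q1*x. Requiring Q*f - P = O(x^4) with deg P <= 2 kills the coefficients of x^3..x^3 in Q*f:
  x^3: a_3 + q1*a_2 = 0, i.e. 2619/40960 + (-1233/20480)*q1 = 0.
Solving this linear system: q1 = 291/274.
The numerator is Q*f truncated at degree 2: P0 = a_0 = 9/64; P1 = a_1 + q1*a_0 = 2763/175360; P2 = a_2 + q1*a_1 = -567009/2805760.


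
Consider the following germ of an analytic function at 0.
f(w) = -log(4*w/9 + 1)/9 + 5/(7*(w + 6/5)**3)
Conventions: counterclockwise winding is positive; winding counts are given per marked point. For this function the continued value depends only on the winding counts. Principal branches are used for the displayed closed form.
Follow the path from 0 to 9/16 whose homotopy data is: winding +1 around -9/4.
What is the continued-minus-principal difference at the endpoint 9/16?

Continued minus principal equals -(2/9)*pi*i.

The rational part is single-valued and drops out of the difference; each branch term changes only by its own monodromy.
(-1/9)*log(1 - w/(-9/4)): each positive loop around -9/4 adds 2*pi*i to the log, so winding +1 contributes (-1/9)*(1)*2*pi*i = -(2/9)*pi*i.
Summing the contributions at w = 9/16 gives -(2/9)*pi*i.


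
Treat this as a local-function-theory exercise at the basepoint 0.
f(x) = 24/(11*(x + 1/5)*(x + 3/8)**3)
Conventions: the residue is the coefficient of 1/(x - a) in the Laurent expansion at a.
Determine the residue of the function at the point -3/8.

At the order-3 pole -3/8 set g(x) = (x - (-3/8))^3*f(x) = 24/(11*(x + 1/5)).
Order-3 pole: residue = g''(a)/2; g''(-3/8) = -3072000/3773, so the residue is -1536000/3773.

The residue is -1536000/3773.


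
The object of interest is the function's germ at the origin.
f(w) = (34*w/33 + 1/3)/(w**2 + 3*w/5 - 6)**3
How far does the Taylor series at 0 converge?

Denominator factor (w**2 + 3*w/5 - 6)^3: discriminant 609/25, real irrational roots -3/10 + (1/10)*sqrt(609) and -3/10 - (1/10)*sqrt(609); poles of order 3, moduli -3/10 + (1/10)*sqrt(609) and 3/10 + (1/10)*sqrt(609).
The radius of convergence is the smallest modulus among the singular points: -3/10 + (1/10)*sqrt(609).

The radius of convergence is -3/10 + (1/10)*sqrt(609).


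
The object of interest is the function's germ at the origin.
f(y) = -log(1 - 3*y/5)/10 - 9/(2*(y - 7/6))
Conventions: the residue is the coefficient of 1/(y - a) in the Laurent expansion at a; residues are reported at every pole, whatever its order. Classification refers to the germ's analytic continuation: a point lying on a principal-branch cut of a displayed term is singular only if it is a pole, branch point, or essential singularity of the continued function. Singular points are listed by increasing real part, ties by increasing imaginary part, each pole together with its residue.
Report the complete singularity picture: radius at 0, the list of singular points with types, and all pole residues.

Denominator factor (y - 7/6): pole of order 1 at 7/6, modulus 7/6.
Branch term (-1/10)*log(1 - y/(5/3)): its argument vanishes at y = 5/3, a logarithmic branch point, modulus 5/3.
The radius of convergence is the smallest modulus among the singular points: 7/6.
The branch term is analytic at 7/6 and contributes nothing to the residue; only the rational part matters.
At the order-1 pole 7/6 set g(y) = (y - (7/6))*(rational part) = -9/2.
Simple pole: residue = g(a) at a = 7/6, which is -9/2.
List the singular points by increasing real part (a conjugate pair: the negative imaginary part first).

Radius of convergence at 0: 7/6.
At 7/6: a pole of order 1; residue -9/2.
At 5/3: a logarithmic branch point.


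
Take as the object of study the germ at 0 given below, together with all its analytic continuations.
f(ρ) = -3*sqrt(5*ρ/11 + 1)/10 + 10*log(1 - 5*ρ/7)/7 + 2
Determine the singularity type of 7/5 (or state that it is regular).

The term (10/7)*log(1 - ρ/(7/5)) has argument 1 - 7/5/(7/5) = 0 at 7/5: a logarithmic (infinitely-sheeted) branch point; the remaining terms are analytic or single-valued there.

The point is a logarithmic branch point.


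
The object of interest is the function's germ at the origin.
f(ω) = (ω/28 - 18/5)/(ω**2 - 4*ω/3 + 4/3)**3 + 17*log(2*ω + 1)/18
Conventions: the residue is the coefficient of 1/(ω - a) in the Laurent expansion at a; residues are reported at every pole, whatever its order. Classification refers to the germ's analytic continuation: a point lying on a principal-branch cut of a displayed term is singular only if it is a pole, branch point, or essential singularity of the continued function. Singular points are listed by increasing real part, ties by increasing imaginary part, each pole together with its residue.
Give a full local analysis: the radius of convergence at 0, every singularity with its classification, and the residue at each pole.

Radius of convergence at 0: 1/2.
At -1/2: a logarithmic branch point.
At (2/3) - ((2/3)*sqrt(2))*i: a pole of order 3; residue -((182493/286720)*sqrt(2))*i.
At (2/3) + ((2/3)*sqrt(2))*i: a pole of order 3; residue ((182493/286720)*sqrt(2))*i.

Denominator factor (ω**2 - 4*ω/3 + 4/3)^3: discriminant -32/9, complex-conjugate roots (2/3) + ((2/3)*sqrt(2))*i and (2/3) - ((2/3)*sqrt(2))*i; poles of order 3, moduli (2/3)*sqrt(3) and (2/3)*sqrt(3).
Branch term (17/18)*log(1 - ω/(-1/2)): its argument vanishes at ω = -1/2, a logarithmic branch point, modulus 1/2.
The radius of convergence is the smallest modulus among the singular points: 1/2.
The branch term is analytic at (2/3) - ((2/3)*sqrt(2))*i and contributes nothing to the residue; only the rational part matters.
The factor ω**2 - 4*ω/3 + 4/3 splits as (ω - a)(ω - a') with a = (2/3) - ((2/3)*sqrt(2))*i, a' = (2/3) + ((2/3)*sqrt(2))*i. At the order-3 pole a set g(ω) = (ω - a)^3*(rational part) = [ω/28 - 18/5] / (ω - a')^3.
Order-3 pole: residue = g''(a)/2; g''((2/3) - ((2/3)*sqrt(2))*i) = -((182493/143360)*sqrt(2))*i, so the residue is -((182493/286720)*sqrt(2))*i.
The branch term is analytic at (2/3) + ((2/3)*sqrt(2))*i and contributes nothing to the residue; only the rational part matters.
The factor ω**2 - 4*ω/3 + 4/3 splits as (ω - a)(ω - a') with a = (2/3) + ((2/3)*sqrt(2))*i, a' = (2/3) - ((2/3)*sqrt(2))*i. At the order-3 pole a set g(ω) = (ω - a)^3*(rational part) = [ω/28 - 18/5] / (ω - a')^3.
Order-3 pole: residue = g''(a)/2; g''((2/3) + ((2/3)*sqrt(2))*i) = ((182493/143360)*sqrt(2))*i, so the residue is ((182493/286720)*sqrt(2))*i.
List the singular points by increasing real part (a conjugate pair: the negative imaginary part first).


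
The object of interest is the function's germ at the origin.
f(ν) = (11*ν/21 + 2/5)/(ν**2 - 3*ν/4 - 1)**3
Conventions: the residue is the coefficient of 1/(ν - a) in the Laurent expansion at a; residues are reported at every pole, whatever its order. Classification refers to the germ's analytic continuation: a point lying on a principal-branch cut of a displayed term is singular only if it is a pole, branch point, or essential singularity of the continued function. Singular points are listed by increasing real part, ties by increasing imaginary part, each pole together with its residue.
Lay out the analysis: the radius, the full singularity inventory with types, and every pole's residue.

Denominator factor (ν**2 - 3*ν/4 - 1)^3: discriminant 73/16, real irrational roots 3/8 + (1/8)*sqrt(73) and 3/8 - (1/8)*sqrt(73); poles of order 3, moduli 3/8 + (1/8)*sqrt(73) and -3/8 + (1/8)*sqrt(73).
The radius of convergence is the smallest modulus among the singular points: -3/8 + (1/8)*sqrt(73).
The factor ν**2 - 3*ν/4 - 1 splits as (ν - a)(ν - a') with a = 3/8 - (1/8)*sqrt(73), a' = 3/8 + (1/8)*sqrt(73). At the order-3 pole a set g(ν) = (ν - a)^3*f(ν) = [11*ν/21 + 2/5] / (ν - a')^3.
Order-3 pole: residue = g''(a)/2; g''(3/8 - (1/8)*sqrt(73)) = -(256512/13615595)*sqrt(73), so the residue is -(128256/13615595)*sqrt(73).
The factor ν**2 - 3*ν/4 - 1 splits as (ν - a)(ν - a') with a = 3/8 + (1/8)*sqrt(73), a' = 3/8 - (1/8)*sqrt(73). At the order-3 pole a set g(ν) = (ν - a)^3*f(ν) = [11*ν/21 + 2/5] / (ν - a')^3.
Order-3 pole: residue = g''(a)/2; g''(3/8 + (1/8)*sqrt(73)) = (256512/13615595)*sqrt(73), so the residue is (128256/13615595)*sqrt(73).
List the singular points by increasing real part (a conjugate pair: the negative imaginary part first).

Radius of convergence at 0: -3/8 + (1/8)*sqrt(73).
At 3/8 - (1/8)*sqrt(73): a pole of order 3; residue -(128256/13615595)*sqrt(73).
At 3/8 + (1/8)*sqrt(73): a pole of order 3; residue (128256/13615595)*sqrt(73).


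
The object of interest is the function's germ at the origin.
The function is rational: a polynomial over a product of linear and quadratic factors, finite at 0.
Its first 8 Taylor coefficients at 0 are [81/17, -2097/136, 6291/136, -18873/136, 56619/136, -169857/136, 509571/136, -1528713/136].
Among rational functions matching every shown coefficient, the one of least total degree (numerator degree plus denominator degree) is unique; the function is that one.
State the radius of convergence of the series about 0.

No rational of total degree below 2 reproduces all 8 coefficients; solving the [1/1] Pade equations on them gives f(τ) = (27/17 - 3*τ/8)/(τ + 1/3), whose expansion matches every shown term.
Denominator factor (τ + 1/3): pole of order 1 at -1/3, modulus 1/3.
The radius of convergence is the smallest modulus among the singular points: 1/3.

The radius of convergence is 1/3.


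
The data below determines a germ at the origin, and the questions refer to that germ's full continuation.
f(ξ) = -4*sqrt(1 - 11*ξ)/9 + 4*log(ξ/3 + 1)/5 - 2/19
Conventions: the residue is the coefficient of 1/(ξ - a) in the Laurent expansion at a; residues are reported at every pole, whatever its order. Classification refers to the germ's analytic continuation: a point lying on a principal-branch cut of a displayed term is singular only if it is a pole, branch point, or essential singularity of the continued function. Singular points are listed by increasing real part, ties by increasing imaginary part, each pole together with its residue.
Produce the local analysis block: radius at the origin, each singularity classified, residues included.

Branch term (-4/9)*sqrt(1 - ξ/(1/11)): its argument vanishes at ξ = 1/11, a square-root branch point, modulus 1/11.
Branch term (4/5)*log(1 - ξ/(-3)): its argument vanishes at ξ = -3, a logarithmic branch point, modulus 3.
The radius of convergence is the smallest modulus among the singular points: 1/11.
List the singular points by increasing real part (a conjugate pair: the negative imaginary part first).

Radius of convergence at 0: 1/11.
At -3: a logarithmic branch point.
At 1/11: an algebraic (square-root) branch point.
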